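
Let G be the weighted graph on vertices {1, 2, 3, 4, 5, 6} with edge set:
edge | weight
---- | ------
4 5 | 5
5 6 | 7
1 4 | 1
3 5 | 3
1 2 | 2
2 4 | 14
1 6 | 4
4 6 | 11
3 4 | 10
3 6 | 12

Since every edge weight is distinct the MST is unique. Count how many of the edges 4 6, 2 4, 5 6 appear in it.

Sort edges by weight, then run Kruskal:
1 4 (1): add. Components now {1,4} {2} {3} {5} {6}
1 2 (2): add. Components now {1,2,4} {3} {5} {6}
3 5 (3): add. Components now {1,2,4} {3,5} {6}
1 6 (4): add. Components now {1,2,4,6} {3,5}
4 5 (5): add. Components now {1,2,3,4,5,6}
MST edge set: {1 4, 1 2, 3 5, 1 6, 4 5}.
Of the listed edges, {} are in the MST → 0.

0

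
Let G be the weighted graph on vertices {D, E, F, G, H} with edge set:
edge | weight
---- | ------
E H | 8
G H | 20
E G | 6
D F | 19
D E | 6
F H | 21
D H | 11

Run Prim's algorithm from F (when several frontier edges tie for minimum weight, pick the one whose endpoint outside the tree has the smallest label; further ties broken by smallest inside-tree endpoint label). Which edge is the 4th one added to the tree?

Grow the tree from F using Prim:
Step 1: frontier [D F 19, F H 21] → take D F (19); add D.
Step 2: frontier [D E 6, D H 11, F H 21] → take D E (6); add E.
Step 3: frontier [D H 11, E G 6, E H 8, F H 21] → take E G (6); add G.
Step 4: frontier [D H 11, E H 8, F H 21, G H 20] → take E H (8); add H.
The 4th edge added is E H.

E-H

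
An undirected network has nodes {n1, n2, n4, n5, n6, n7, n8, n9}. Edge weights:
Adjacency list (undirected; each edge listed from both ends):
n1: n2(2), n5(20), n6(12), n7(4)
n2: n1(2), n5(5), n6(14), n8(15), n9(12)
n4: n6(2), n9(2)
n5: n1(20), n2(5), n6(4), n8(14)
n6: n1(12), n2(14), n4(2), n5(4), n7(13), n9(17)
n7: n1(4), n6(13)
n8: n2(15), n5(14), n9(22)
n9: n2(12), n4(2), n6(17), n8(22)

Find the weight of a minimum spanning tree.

Sort edges by weight, then run Kruskal:
n1-n2 (2): add — endpoints in different components.
n4-n6 (2): add — endpoints in different components.
n4-n9 (2): add — endpoints in different components.
n1-n7 (4): add — endpoints in different components.
n5-n6 (4): add — endpoints in different components.
n2-n5 (5): add — endpoints in different components.
n1-n6 (12): skip — n6 and n1 already connected.
n2-n9 (12): skip — n2 and n9 already connected.
n6-n7 (13): skip — n6 and n7 already connected.
n2-n6 (14): skip — n6 and n2 already connected.
n5-n8 (14): add — endpoints in different components.
MST edges: n1-n2, n4-n6, n4-n9, n1-n7, n5-n6, n2-n5, n5-n8; total weight 2+2+2+4+4+5+14 = 33.

33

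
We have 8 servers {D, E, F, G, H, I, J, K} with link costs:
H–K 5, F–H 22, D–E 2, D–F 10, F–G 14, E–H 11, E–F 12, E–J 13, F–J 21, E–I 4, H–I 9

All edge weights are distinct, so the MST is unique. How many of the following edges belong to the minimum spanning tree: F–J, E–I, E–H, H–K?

2

Kruskal: consider edges lightest-first.
D–E (2): add — endpoints in different components.
E–I (4): add — endpoints in different components.
H–K (5): add — endpoints in different components.
H–I (9): add — endpoints in different components.
D–F (10): add — endpoints in different components.
E–H (11): skip — E and H already connected.
E–F (12): skip — E and F already connected.
E–J (13): add — endpoints in different components.
F–G (14): add — endpoints in different components.
MST edge set: {D–E, E–I, H–K, H–I, D–F, E–J, F–G}.
Of the listed edges, {E–I, H–K} are in the MST → 2.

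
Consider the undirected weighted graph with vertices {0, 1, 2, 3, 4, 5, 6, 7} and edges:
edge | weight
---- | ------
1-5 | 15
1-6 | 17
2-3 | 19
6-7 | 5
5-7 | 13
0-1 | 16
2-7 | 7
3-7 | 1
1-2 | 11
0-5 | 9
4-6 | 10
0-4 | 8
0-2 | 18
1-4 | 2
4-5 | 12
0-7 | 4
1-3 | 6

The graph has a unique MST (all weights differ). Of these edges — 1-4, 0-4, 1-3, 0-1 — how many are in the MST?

2

Kruskal's algorithm — process edges by increasing weight (ties by edge label):
3-7 (1): add — endpoints in different components.
1-4 (2): add — endpoints in different components.
0-7 (4): add — endpoints in different components.
6-7 (5): add — endpoints in different components.
1-3 (6): add — endpoints in different components.
2-7 (7): add — endpoints in different components.
0-4 (8): skip — 0 and 4 already connected.
0-5 (9): add — endpoints in different components.
MST edge set: {3-7, 1-4, 0-7, 6-7, 1-3, 2-7, 0-5}.
Of the listed edges, {1-4, 1-3} are in the MST → 2.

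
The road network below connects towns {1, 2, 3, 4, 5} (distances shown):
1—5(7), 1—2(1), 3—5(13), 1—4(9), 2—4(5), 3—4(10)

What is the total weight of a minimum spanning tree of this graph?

23

Prim's algorithm from 3:
Step 1: cheapest edge leaving the tree is 3—4 (10); add 4.
Step 2: cheapest edge leaving the tree is 2—4 (5); add 2.
Step 3: cheapest edge leaving the tree is 1—2 (1); add 1.
Step 4: cheapest edge leaving the tree is 1—5 (7); add 5.
MST edges: 3—4, 2—4, 1—2, 1—5; total weight 10+5+1+7 = 23.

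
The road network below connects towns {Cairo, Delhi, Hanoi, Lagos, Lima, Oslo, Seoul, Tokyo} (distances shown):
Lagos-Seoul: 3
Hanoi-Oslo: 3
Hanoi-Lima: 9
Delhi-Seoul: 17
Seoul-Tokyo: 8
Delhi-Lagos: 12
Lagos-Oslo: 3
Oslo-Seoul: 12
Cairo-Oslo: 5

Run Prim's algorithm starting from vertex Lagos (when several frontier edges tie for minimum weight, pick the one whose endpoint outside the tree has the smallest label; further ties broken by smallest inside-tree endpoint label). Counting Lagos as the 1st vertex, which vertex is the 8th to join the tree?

Delhi

Prim's algorithm from Lagos:
Step 1: frontier [Lagos-Oslo 3, Lagos-Seoul 3, Delhi-Lagos 12] → take Lagos-Oslo (3); add Oslo.
Step 2: frontier [Lagos-Seoul 3, Delhi-Lagos 12, Hanoi-Oslo 3, Cairo-Oslo 5, Oslo-Seoul 12] → take Hanoi-Oslo (3); add Hanoi.
Step 3: frontier [Hanoi-Lima 9, Lagos-Seoul 3, Delhi-Lagos 12, Cairo-Oslo 5, Oslo-Seoul 12] → take Lagos-Seoul (3); add Seoul.
Step 4: frontier [Hanoi-Lima 9, Delhi-Lagos 12, Cairo-Oslo 5, Seoul-Tokyo 8, Delhi-Seoul 17] → take Cairo-Oslo (5); add Cairo.
Step 5: frontier [Hanoi-Lima 9, Delhi-Lagos 12, Seoul-Tokyo 8, Delhi-Seoul 17] → take Seoul-Tokyo (8); add Tokyo.
Step 6: frontier [Hanoi-Lima 9, Delhi-Lagos 12, Delhi-Seoul 17] → take Hanoi-Lima (9); add Lima.
Step 7: frontier [Delhi-Lagos 12, Delhi-Seoul 17] → take Delhi-Lagos (12); add Delhi.
Vertex order: Lagos, Oslo, Hanoi, Seoul, Cairo, Tokyo, Lima, Delhi. The 8th vertex is Delhi.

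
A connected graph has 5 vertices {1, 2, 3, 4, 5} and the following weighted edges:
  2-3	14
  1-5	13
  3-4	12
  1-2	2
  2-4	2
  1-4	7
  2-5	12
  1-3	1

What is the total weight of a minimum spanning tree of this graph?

Prim, starting at 2.
Step 1: frontier [1-2 2, 2-4 2, 2-5 12, 2-3 14] → take 1-2 (2); add 1.
Step 2: frontier [1-3 1, 1-4 7, 1-5 13, 2-4 2, 2-5 12, 2-3 14] → take 1-3 (1); add 3.
Step 3: frontier [1-4 7, 1-5 13, 2-4 2, 2-5 12, 3-4 12] → take 2-4 (2); add 4.
Step 4: frontier [1-5 13, 2-5 12] → take 2-5 (12); add 5.
MST edges: 1-2, 1-3, 2-4, 2-5; total weight 2+1+2+12 = 17.

17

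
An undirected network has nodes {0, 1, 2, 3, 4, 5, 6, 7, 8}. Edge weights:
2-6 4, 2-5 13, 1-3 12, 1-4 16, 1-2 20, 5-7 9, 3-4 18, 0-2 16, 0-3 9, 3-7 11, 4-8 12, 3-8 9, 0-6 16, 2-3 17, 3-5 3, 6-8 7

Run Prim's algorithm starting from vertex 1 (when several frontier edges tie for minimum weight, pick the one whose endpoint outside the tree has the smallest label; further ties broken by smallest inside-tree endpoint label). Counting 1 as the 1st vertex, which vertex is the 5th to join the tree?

7

Prim's algorithm from 1:
Step 1: cheapest edge leaving the tree is 1-3 (12); add 3.
Step 2: cheapest edge leaving the tree is 3-5 (3); add 5.
Step 3: cheapest edge leaving the tree is 0-3 (9); add 0.
Step 4: cheapest edge leaving the tree is 5-7 (9); add 7.
Step 5: cheapest edge leaving the tree is 3-8 (9); add 8.
Step 6: cheapest edge leaving the tree is 6-8 (7); add 6.
Step 7: cheapest edge leaving the tree is 2-6 (4); add 2.
Step 8: cheapest edge leaving the tree is 4-8 (12); add 4.
Vertex order: 1, 3, 5, 0, 7, 8, 6, 2, 4. The 5th vertex is 7.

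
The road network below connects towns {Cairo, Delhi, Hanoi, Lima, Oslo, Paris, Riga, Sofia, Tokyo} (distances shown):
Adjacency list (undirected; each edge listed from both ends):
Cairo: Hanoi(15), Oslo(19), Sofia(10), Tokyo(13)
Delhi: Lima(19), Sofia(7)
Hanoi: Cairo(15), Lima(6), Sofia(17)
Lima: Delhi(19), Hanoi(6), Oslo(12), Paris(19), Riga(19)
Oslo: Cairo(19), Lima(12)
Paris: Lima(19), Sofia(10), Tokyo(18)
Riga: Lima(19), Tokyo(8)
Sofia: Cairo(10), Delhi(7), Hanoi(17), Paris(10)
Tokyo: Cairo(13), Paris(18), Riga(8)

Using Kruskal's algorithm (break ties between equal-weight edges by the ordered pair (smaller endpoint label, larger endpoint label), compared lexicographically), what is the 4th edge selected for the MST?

Cairo-Sofia

Sort edges by weight, then run Kruskal:
Hanoi—Lima (6): add — endpoints in different components.
Delhi—Sofia (7): add — endpoints in different components.
Riga—Tokyo (8): add — endpoints in different components.
Cairo—Sofia (10): add — endpoints in different components.
Paris—Sofia (10): add — endpoints in different components.
Lima—Oslo (12): add — endpoints in different components.
Cairo—Tokyo (13): add — endpoints in different components.
Cairo—Hanoi (15): add — endpoints in different components.
The 4th edge added is Cairo—Sofia.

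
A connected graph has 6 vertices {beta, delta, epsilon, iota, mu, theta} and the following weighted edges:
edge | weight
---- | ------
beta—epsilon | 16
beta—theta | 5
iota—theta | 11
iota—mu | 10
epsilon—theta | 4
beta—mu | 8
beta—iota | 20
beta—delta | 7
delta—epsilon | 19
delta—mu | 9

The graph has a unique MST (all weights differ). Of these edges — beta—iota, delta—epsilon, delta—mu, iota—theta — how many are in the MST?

Kruskal: consider edges lightest-first.
epsilon—theta (4): add. Components now {beta} {iota} {mu} {epsilon,theta} {delta}
beta—theta (5): add. Components now {beta,epsilon,theta} {iota} {mu} {delta}
beta—delta (7): add. Components now {beta,delta,epsilon,theta} {iota} {mu}
beta—mu (8): add. Components now {beta,delta,epsilon,mu,theta} {iota}
delta—mu (9): skip — mu and delta already connected.
iota—mu (10): add. Components now {beta,delta,epsilon,iota,mu,theta}
MST edge set: {epsilon—theta, beta—theta, beta—delta, beta—mu, iota—mu}.
Of the listed edges, {} are in the MST → 0.

0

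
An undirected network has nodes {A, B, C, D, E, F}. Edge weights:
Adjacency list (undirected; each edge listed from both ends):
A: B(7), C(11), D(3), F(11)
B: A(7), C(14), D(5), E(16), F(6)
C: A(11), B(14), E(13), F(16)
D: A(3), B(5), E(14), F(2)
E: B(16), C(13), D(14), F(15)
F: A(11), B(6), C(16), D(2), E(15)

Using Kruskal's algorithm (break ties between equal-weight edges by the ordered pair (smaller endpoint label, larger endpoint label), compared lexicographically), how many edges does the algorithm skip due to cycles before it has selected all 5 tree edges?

3

Sort edges by weight, then run Kruskal:
D-F (2): add. Components now {A} {B} {C} {D,F} {E}
A-D (3): add. Components now {A,D,F} {B} {C} {E}
B-D (5): add. Components now {A,B,D,F} {C} {E}
B-F (6): skip — B and F already connected.
A-B (7): skip — A and B already connected.
A-C (11): add. Components now {A,B,C,D,F} {E}
A-F (11): skip — A and F already connected.
C-E (13): add. Components now {A,B,C,D,E,F}
Edges rejected before the tree was complete: 3.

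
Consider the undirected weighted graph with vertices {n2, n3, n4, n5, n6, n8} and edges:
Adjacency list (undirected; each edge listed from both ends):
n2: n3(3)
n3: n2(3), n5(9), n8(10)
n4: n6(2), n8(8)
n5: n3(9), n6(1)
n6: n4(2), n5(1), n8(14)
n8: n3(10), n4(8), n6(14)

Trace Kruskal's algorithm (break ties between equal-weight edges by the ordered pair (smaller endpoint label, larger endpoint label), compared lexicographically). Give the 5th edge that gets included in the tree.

Sort edges by weight, then run Kruskal:
n5 n6 (1): add. Components now {n5,n6} {n4} {n3} {n8} {n2}
n4 n6 (2): add. Components now {n4,n5,n6} {n3} {n8} {n2}
n2 n3 (3): add. Components now {n4,n5,n6} {n2,n3} {n8}
n4 n8 (8): add. Components now {n4,n5,n6,n8} {n2,n3}
n3 n5 (9): add. Components now {n2,n3,n4,n5,n6,n8}
The 5th edge added is n3 n5.

n3-n5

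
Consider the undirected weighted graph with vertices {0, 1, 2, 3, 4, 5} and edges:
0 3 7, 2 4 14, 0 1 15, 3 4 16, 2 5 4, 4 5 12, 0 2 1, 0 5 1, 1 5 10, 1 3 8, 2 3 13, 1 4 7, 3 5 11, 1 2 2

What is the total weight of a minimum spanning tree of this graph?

Sort edges by weight, then run Kruskal:
0 2 (1): add — endpoints in different components.
0 5 (1): add — endpoints in different components.
1 2 (2): add — endpoints in different components.
2 5 (4): skip — 2 and 5 already connected.
0 3 (7): add — endpoints in different components.
1 4 (7): add — endpoints in different components.
MST edges: 0 2, 0 5, 1 2, 0 3, 1 4; total weight 1+1+2+7+7 = 18.

18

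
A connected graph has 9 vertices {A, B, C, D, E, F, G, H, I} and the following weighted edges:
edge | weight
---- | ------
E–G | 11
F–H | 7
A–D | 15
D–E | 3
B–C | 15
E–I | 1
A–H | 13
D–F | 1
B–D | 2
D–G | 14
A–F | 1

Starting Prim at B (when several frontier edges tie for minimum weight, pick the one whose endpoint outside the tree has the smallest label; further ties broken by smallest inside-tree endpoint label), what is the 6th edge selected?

Prim, starting at B.
Step 1: frontier [B–D 2, B–C 15] → take B–D (2); add D.
Step 2: frontier [B–C 15, D–F 1, D–E 3, D–G 14, A–D 15] → take D–F (1); add F.
Step 3: frontier [B–C 15, D–E 3, D–G 14, A–D 15, A–F 1, F–H 7] → take A–F (1); add A.
Step 4: frontier [A–H 13, B–C 15, D–E 3, D–G 14, F–H 7] → take D–E (3); add E.
Step 5: frontier [A–H 13, B–C 15, D–G 14, E–I 1, E–G 11, F–H 7] → take E–I (1); add I.
Step 6: frontier [A–H 13, B–C 15, D–G 14, E–G 11, F–H 7] → take F–H (7); add H.
Step 7: frontier [B–C 15, D–G 14, E–G 11] → take E–G (11); add G.
Step 8: frontier [B–C 15] → take B–C (15); add C.
The 6th edge added is F–H.

F-H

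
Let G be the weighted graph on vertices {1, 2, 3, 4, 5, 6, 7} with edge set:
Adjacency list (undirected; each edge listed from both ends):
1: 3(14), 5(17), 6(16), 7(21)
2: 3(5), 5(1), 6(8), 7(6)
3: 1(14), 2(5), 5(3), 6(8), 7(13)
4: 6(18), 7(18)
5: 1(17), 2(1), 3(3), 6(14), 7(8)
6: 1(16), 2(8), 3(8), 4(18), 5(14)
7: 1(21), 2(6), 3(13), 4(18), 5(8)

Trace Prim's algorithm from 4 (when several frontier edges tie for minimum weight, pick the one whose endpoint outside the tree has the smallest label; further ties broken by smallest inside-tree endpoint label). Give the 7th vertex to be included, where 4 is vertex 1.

1

Prim, starting at 4.
Step 1: cheapest edge leaving the tree is 4 6 (18); add 6.
Step 2: cheapest edge leaving the tree is 2 6 (8); add 2.
Step 3: cheapest edge leaving the tree is 2 5 (1); add 5.
Step 4: cheapest edge leaving the tree is 3 5 (3); add 3.
Step 5: cheapest edge leaving the tree is 2 7 (6); add 7.
Step 6: cheapest edge leaving the tree is 1 3 (14); add 1.
Vertex order: 4, 6, 2, 5, 3, 7, 1. The 7th vertex is 1.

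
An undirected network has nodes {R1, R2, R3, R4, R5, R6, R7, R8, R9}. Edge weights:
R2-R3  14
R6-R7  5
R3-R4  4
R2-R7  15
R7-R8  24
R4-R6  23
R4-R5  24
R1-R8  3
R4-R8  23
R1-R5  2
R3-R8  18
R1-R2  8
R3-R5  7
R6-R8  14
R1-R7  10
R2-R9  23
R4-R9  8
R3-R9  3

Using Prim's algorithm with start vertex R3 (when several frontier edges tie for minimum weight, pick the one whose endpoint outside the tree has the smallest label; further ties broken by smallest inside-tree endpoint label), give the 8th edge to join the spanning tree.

Grow the tree from R3 using Prim:
Step 1: cheapest edge leaving the tree is R3-R9 (3); add R9.
Step 2: cheapest edge leaving the tree is R3-R4 (4); add R4.
Step 3: cheapest edge leaving the tree is R3-R5 (7); add R5.
Step 4: cheapest edge leaving the tree is R1-R5 (2); add R1.
Step 5: cheapest edge leaving the tree is R1-R8 (3); add R8.
Step 6: cheapest edge leaving the tree is R1-R2 (8); add R2.
Step 7: cheapest edge leaving the tree is R1-R7 (10); add R7.
Step 8: cheapest edge leaving the tree is R6-R7 (5); add R6.
The 8th edge added is R6-R7.

R6-R7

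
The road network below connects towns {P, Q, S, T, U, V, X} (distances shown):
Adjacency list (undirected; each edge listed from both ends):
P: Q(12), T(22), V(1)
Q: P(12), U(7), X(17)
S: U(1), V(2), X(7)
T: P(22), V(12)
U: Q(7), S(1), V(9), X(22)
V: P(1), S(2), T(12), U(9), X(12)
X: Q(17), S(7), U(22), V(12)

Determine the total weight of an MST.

30

Prim's algorithm from P:
Step 1: frontier [P V 1, P Q 12, P T 22] → take P V (1); add V.
Step 2: frontier [P Q 12, P T 22, S V 2, U V 9, T V 12, V X 12] → take S V (2); add S.
Step 3: frontier [P Q 12, P T 22, S U 1, S X 7, U V 9, T V 12, V X 12] → take S U (1); add U.
Step 4: frontier [P Q 12, P T 22, S X 7, Q U 7, U X 22, T V 12, V X 12] → take Q U (7); add Q.
Step 5: frontier [P T 22, Q X 17, S X 7, U X 22, T V 12, V X 12] → take S X (7); add X.
Step 6: frontier [P T 22, T V 12] → take T V (12); add T.
MST edges: P V, S V, S U, Q U, S X, T V; total weight 1+2+1+7+7+12 = 30.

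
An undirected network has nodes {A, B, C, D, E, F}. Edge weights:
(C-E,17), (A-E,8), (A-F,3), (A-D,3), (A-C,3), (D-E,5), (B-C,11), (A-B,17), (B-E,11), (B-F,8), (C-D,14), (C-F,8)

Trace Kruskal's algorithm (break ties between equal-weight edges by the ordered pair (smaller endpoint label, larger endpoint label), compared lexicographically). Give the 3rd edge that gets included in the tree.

A-F

Sort edges by weight, then run Kruskal:
A-C (3): add — endpoints in different components.
A-D (3): add — endpoints in different components.
A-F (3): add — endpoints in different components.
D-E (5): add — endpoints in different components.
A-E (8): skip — A and E already connected.
B-F (8): add — endpoints in different components.
The 3rd edge added is A-F.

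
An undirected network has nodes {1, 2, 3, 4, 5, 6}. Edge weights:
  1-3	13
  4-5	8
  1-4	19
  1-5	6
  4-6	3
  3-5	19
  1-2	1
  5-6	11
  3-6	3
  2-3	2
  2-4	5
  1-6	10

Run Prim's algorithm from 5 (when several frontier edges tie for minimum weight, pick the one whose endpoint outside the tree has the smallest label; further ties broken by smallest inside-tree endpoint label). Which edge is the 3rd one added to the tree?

Grow the tree from 5 using Prim:
Step 1: cheapest edge leaving the tree is 1-5 (6); add 1.
Step 2: cheapest edge leaving the tree is 1-2 (1); add 2.
Step 3: cheapest edge leaving the tree is 2-3 (2); add 3.
Step 4: cheapest edge leaving the tree is 3-6 (3); add 6.
Step 5: cheapest edge leaving the tree is 4-6 (3); add 4.
The 3rd edge added is 2-3.

2-3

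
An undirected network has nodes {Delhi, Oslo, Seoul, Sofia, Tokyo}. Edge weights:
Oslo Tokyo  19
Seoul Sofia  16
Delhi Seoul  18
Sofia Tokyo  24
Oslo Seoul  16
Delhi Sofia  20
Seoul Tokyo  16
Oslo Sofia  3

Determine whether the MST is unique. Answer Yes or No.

Kruskal's algorithm — process edges by increasing weight (ties by edge label):
Oslo Sofia (3): add. Components now {Oslo,Sofia} {Tokyo} {Delhi} {Seoul}
Oslo Seoul (16): add. Components now {Oslo,Seoul,Sofia} {Tokyo} {Delhi}
Seoul Sofia (16): skip — Sofia and Seoul already connected.
Seoul Tokyo (16): add. Components now {Oslo,Seoul,Sofia,Tokyo} {Delhi}
Delhi Seoul (18): add. Components now {Delhi,Oslo,Seoul,Sofia,Tokyo}
Non-tree edge Seoul Sofia has weight 16, equal to the heaviest edge on its tree cycle — swapping gives another MST of the same weight. Not unique.

No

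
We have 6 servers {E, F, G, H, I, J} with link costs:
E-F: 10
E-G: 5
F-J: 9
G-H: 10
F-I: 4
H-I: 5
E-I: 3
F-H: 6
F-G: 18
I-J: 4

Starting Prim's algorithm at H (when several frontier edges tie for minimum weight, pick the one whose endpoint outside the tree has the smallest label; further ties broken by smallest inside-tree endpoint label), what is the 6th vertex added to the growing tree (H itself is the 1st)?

Prim's algorithm from H:
Step 1: frontier [H-I 5, F-H 6, G-H 10] → take H-I (5); add I.
Step 2: frontier [F-H 6, G-H 10, E-I 3, F-I 4, I-J 4] → take E-I (3); add E.
Step 3: frontier [E-G 5, E-F 10, F-H 6, G-H 10, F-I 4, I-J 4] → take F-I (4); add F.
Step 4: frontier [E-G 5, F-J 9, F-G 18, G-H 10, I-J 4] → take I-J (4); add J.
Step 5: frontier [E-G 5, F-G 18, G-H 10] → take E-G (5); add G.
Vertex order: H, I, E, F, J, G. The 6th vertex is G.

G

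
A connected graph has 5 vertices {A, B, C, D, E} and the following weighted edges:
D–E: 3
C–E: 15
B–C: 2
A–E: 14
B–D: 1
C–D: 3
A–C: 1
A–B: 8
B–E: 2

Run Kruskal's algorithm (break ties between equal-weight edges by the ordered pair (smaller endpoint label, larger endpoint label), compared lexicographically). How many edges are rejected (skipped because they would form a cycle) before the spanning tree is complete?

0

Sort edges by weight, then run Kruskal:
A–C (1): add — endpoints in different components.
B–D (1): add — endpoints in different components.
B–C (2): add — endpoints in different components.
B–E (2): add — endpoints in different components.
Edges rejected before the tree was complete: 0.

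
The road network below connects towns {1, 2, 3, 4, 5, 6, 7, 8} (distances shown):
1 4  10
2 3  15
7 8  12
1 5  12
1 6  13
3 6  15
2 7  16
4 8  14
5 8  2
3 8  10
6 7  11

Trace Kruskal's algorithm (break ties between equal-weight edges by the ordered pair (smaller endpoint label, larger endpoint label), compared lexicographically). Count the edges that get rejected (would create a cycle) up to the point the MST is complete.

2

Sort edges by weight, then run Kruskal:
5 8 (2): add — endpoints in different components.
1 4 (10): add — endpoints in different components.
3 8 (10): add — endpoints in different components.
6 7 (11): add — endpoints in different components.
1 5 (12): add — endpoints in different components.
7 8 (12): add — endpoints in different components.
1 6 (13): skip — 1 and 6 already connected.
4 8 (14): skip — 4 and 8 already connected.
2 3 (15): add — endpoints in different components.
Edges rejected before the tree was complete: 2.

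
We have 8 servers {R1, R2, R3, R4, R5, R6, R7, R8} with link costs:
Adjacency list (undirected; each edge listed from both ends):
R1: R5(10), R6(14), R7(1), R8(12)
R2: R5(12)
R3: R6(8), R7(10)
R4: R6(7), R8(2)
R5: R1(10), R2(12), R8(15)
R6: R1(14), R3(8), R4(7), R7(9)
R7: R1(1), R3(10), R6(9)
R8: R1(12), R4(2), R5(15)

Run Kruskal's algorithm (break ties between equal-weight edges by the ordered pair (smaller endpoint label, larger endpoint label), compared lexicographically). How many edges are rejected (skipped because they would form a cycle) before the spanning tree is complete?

2

Kruskal's algorithm — process edges by increasing weight (ties by edge label):
R1 R7 (1): add — endpoints in different components.
R4 R8 (2): add — endpoints in different components.
R4 R6 (7): add — endpoints in different components.
R3 R6 (8): add — endpoints in different components.
R6 R7 (9): add — endpoints in different components.
R1 R5 (10): add — endpoints in different components.
R3 R7 (10): skip — R3 and R7 already connected.
R1 R8 (12): skip — R8 and R1 already connected.
R2 R5 (12): add — endpoints in different components.
Edges rejected before the tree was complete: 2.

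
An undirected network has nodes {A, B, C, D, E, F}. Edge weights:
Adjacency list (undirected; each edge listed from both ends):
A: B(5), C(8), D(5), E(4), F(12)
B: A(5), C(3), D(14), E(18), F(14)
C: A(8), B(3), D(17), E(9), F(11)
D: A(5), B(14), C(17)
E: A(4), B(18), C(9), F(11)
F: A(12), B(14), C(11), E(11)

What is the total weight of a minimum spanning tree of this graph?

Kruskal's algorithm — process edges by increasing weight (ties by edge label):
B–C (3): add — endpoints in different components.
A–E (4): add — endpoints in different components.
A–B (5): add — endpoints in different components.
A–D (5): add — endpoints in different components.
A–C (8): skip — A and C already connected.
C–E (9): skip — C and E already connected.
C–F (11): add — endpoints in different components.
MST edges: B–C, A–E, A–B, A–D, C–F; total weight 3+4+5+5+11 = 28.

28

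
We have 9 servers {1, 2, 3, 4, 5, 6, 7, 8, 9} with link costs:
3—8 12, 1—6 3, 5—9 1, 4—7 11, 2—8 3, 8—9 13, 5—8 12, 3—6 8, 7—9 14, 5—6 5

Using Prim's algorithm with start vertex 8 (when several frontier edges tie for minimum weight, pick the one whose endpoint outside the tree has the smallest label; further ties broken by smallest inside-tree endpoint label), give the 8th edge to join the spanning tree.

Prim, starting at 8.
Step 1: frontier [2—8 3, 3—8 12, 5—8 12, 8—9 13] → take 2—8 (3); add 2.
Step 2: frontier [3—8 12, 5—8 12, 8—9 13] → take 3—8 (12); add 3.
Step 3: frontier [3—6 8, 5—8 12, 8—9 13] → take 3—6 (8); add 6.
Step 4: frontier [1—6 3, 5—6 5, 5—8 12, 8—9 13] → take 1—6 (3); add 1.
Step 5: frontier [5—6 5, 5—8 12, 8—9 13] → take 5—6 (5); add 5.
Step 6: frontier [5—9 1, 8—9 13] → take 5—9 (1); add 9.
Step 7: frontier [7—9 14] → take 7—9 (14); add 7.
Step 8: frontier [4—7 11] → take 4—7 (11); add 4.
The 8th edge added is 4—7.

4-7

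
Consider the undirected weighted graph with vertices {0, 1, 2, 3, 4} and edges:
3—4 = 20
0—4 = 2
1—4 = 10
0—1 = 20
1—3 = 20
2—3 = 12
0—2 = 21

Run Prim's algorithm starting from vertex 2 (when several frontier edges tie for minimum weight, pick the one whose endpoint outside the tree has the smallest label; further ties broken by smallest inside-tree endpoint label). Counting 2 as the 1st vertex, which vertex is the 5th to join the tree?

Prim's algorithm from 2:
Step 1: cheapest edge leaving the tree is 2—3 (12); add 3.
Step 2: cheapest edge leaving the tree is 1—3 (20); add 1.
Step 3: cheapest edge leaving the tree is 1—4 (10); add 4.
Step 4: cheapest edge leaving the tree is 0—4 (2); add 0.
Vertex order: 2, 3, 1, 4, 0. The 5th vertex is 0.

0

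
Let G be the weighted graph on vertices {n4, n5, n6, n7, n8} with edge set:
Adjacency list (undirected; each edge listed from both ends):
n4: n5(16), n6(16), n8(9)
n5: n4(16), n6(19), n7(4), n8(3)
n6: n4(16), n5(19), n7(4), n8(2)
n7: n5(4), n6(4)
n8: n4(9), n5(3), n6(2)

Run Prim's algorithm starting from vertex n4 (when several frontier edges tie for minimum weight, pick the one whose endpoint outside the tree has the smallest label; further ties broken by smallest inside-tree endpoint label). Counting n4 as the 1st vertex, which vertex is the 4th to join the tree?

n5

Grow the tree from n4 using Prim:
Step 1: frontier [n4—n8 9, n4—n5 16, n4—n6 16] → take n4—n8 (9); add n8.
Step 2: frontier [n4—n5 16, n4—n6 16, n6—n8 2, n5—n8 3] → take n6—n8 (2); add n6.
Step 3: frontier [n4—n5 16, n6—n7 4, n5—n6 19, n5—n8 3] → take n5—n8 (3); add n5.
Step 4: frontier [n5—n7 4, n6—n7 4] → take n5—n7 (4); add n7.
Vertex order: n4, n8, n6, n5, n7. The 4th vertex is n5.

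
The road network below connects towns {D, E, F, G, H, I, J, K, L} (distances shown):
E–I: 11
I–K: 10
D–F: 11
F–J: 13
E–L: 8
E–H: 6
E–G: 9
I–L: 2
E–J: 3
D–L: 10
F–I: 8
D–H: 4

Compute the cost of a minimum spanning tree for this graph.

50

Grow the tree from G using Prim:
Step 1: frontier [E–G 9] → take E–G (9); add E.
Step 2: frontier [E–J 3, E–H 6, E–L 8, E–I 11] → take E–J (3); add J.
Step 3: frontier [E–H 6, E–L 8, E–I 11, F–J 13] → take E–H (6); add H.
Step 4: frontier [E–L 8, E–I 11, D–H 4, F–J 13] → take D–H (4); add D.
Step 5: frontier [D–L 10, D–F 11, E–L 8, E–I 11, F–J 13] → take E–L (8); add L.
Step 6: frontier [D–F 11, E–I 11, F–J 13, I–L 2] → take I–L (2); add I.
Step 7: frontier [D–F 11, F–I 8, I–K 10, F–J 13] → take F–I (8); add F.
Step 8: frontier [I–K 10] → take I–K (10); add K.
MST edges: E–G, E–J, E–H, D–H, E–L, I–L, F–I, I–K; total weight 9+3+6+4+8+2+8+10 = 50.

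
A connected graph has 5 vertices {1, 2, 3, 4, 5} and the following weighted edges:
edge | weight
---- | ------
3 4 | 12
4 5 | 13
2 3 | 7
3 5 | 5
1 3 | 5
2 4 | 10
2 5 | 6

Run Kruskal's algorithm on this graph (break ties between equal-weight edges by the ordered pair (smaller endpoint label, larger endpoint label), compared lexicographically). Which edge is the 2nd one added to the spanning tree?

Kruskal's algorithm — process edges by increasing weight (ties by edge label):
1 3 (5): add — endpoints in different components.
3 5 (5): add — endpoints in different components.
2 5 (6): add — endpoints in different components.
2 3 (7): skip — 2 and 3 already connected.
2 4 (10): add — endpoints in different components.
The 2nd edge added is 3 5.

3-5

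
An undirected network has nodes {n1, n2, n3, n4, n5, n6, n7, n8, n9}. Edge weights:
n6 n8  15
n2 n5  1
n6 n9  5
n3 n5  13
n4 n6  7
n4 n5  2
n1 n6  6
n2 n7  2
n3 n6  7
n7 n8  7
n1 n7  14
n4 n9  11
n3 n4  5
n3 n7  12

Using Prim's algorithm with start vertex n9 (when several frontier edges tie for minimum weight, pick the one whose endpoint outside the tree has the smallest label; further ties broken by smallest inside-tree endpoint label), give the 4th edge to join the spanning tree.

Grow the tree from n9 using Prim:
Step 1: cheapest edge leaving the tree is n6 n9 (5); add n6.
Step 2: cheapest edge leaving the tree is n1 n6 (6); add n1.
Step 3: cheapest edge leaving the tree is n3 n6 (7); add n3.
Step 4: cheapest edge leaving the tree is n3 n4 (5); add n4.
Step 5: cheapest edge leaving the tree is n4 n5 (2); add n5.
Step 6: cheapest edge leaving the tree is n2 n5 (1); add n2.
Step 7: cheapest edge leaving the tree is n2 n7 (2); add n7.
Step 8: cheapest edge leaving the tree is n7 n8 (7); add n8.
The 4th edge added is n3 n4.

n3-n4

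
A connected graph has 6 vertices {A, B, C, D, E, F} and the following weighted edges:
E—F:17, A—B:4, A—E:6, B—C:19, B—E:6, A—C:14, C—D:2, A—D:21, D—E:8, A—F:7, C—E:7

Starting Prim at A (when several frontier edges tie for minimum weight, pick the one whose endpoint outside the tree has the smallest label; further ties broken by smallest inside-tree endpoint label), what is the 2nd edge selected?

A-E

Prim, starting at A.
Step 1: frontier [A—B 4, A—E 6, A—F 7, A—C 14, A—D 21] → take A—B (4); add B.
Step 2: frontier [A—E 6, A—F 7, A—C 14, A—D 21, B—E 6, B—C 19] → take A—E (6); add E.
Step 3: frontier [A—F 7, A—C 14, A—D 21, B—C 19, C—E 7, D—E 8, E—F 17] → take C—E (7); add C.
Step 4: frontier [A—F 7, A—D 21, C—D 2, D—E 8, E—F 17] → take C—D (2); add D.
Step 5: frontier [A—F 7, E—F 17] → take A—F (7); add F.
The 2nd edge added is A—E.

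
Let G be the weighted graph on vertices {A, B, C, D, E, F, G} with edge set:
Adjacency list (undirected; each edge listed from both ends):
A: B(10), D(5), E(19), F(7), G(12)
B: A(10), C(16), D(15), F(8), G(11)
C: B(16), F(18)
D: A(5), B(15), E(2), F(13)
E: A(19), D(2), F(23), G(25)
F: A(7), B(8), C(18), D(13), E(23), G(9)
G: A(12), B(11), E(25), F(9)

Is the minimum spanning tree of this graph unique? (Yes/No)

Kruskal: consider edges lightest-first.
D-E (2): add. Components now {A} {B} {C} {D,E} {F} {G}
A-D (5): add. Components now {A,D,E} {B} {C} {F} {G}
A-F (7): add. Components now {A,D,E,F} {B} {C} {G}
B-F (8): add. Components now {A,B,D,E,F} {C} {G}
F-G (9): add. Components now {A,B,D,E,F,G} {C}
A-B (10): skip — A and B already connected.
B-G (11): skip — B and G already connected.
A-G (12): skip — A and G already connected.
D-F (13): skip — D and F already connected.
B-D (15): skip — B and D already connected.
B-C (16): add. Components now {A,B,C,D,E,F,G}
Every non-tree edge has weight strictly greater than the heaviest edge on the tree path between its endpoints, so the MST is unique.

Yes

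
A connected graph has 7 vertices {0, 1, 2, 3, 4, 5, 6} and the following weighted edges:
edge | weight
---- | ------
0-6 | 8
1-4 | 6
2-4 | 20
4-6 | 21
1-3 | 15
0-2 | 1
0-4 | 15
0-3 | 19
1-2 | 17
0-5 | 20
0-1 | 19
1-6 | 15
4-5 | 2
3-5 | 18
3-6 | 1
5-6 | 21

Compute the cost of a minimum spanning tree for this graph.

Kruskal: consider edges lightest-first.
0-2 (1): add — endpoints in different components.
3-6 (1): add — endpoints in different components.
4-5 (2): add — endpoints in different components.
1-4 (6): add — endpoints in different components.
0-6 (8): add — endpoints in different components.
0-4 (15): add — endpoints in different components.
MST edges: 0-2, 3-6, 4-5, 1-4, 0-6, 0-4; total weight 1+1+2+6+8+15 = 33.

33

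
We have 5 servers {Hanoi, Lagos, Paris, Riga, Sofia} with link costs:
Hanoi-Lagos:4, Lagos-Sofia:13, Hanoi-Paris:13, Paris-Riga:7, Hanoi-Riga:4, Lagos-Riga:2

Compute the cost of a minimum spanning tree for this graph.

Kruskal: consider edges lightest-first.
Lagos-Riga (2): add. Components now {Sofia} {Paris} {Lagos,Riga} {Hanoi}
Hanoi-Lagos (4): add. Components now {Sofia} {Paris} {Hanoi,Lagos,Riga}
Hanoi-Riga (4): skip — Hanoi and Riga already connected.
Paris-Riga (7): add. Components now {Sofia} {Hanoi,Lagos,Paris,Riga}
Hanoi-Paris (13): skip — Paris and Hanoi already connected.
Lagos-Sofia (13): add. Components now {Hanoi,Lagos,Paris,Riga,Sofia}
MST edges: Lagos-Riga, Hanoi-Lagos, Paris-Riga, Lagos-Sofia; total weight 2+4+7+13 = 26.

26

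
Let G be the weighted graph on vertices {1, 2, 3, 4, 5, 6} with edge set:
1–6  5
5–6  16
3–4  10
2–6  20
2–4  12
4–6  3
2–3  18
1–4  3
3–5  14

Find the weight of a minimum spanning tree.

42

Sort edges by weight, then run Kruskal:
1–4 (3): add — endpoints in different components.
4–6 (3): add — endpoints in different components.
1–6 (5): skip — 1 and 6 already connected.
3–4 (10): add — endpoints in different components.
2–4 (12): add — endpoints in different components.
3–5 (14): add — endpoints in different components.
MST edges: 1–4, 4–6, 3–4, 2–4, 3–5; total weight 3+3+10+12+14 = 42.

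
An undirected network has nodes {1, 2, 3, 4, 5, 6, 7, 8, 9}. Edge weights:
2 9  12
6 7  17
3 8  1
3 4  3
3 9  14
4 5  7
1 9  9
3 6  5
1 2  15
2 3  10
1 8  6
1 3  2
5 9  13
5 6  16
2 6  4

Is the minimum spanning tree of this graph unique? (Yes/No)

Yes

Kruskal's algorithm — process edges by increasing weight (ties by edge label):
3 8 (1): add — endpoints in different components.
1 3 (2): add — endpoints in different components.
3 4 (3): add — endpoints in different components.
2 6 (4): add — endpoints in different components.
3 6 (5): add — endpoints in different components.
1 8 (6): skip — 1 and 8 already connected.
4 5 (7): add — endpoints in different components.
1 9 (9): add — endpoints in different components.
2 3 (10): skip — 2 and 3 already connected.
2 9 (12): skip — 2 and 9 already connected.
5 9 (13): skip — 5 and 9 already connected.
3 9 (14): skip — 3 and 9 already connected.
1 2 (15): skip — 1 and 2 already connected.
5 6 (16): skip — 5 and 6 already connected.
6 7 (17): add — endpoints in different components.
Every non-tree edge has weight strictly greater than the heaviest edge on the tree path between its endpoints, so the MST is unique.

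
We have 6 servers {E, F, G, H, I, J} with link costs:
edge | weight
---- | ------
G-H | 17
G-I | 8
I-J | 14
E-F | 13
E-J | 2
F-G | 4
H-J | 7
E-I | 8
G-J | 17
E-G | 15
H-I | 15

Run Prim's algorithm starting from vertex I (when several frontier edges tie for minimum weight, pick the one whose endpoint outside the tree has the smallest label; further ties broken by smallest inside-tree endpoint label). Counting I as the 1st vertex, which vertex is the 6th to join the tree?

F

Prim's algorithm from I:
Step 1: frontier [E-I 8, G-I 8, I-J 14, H-I 15] → take E-I (8); add E.
Step 2: frontier [E-J 2, E-F 13, E-G 15, G-I 8, I-J 14, H-I 15] → take E-J (2); add J.
Step 3: frontier [E-F 13, E-G 15, G-I 8, H-I 15, H-J 7, G-J 17] → take H-J (7); add H.
Step 4: frontier [E-F 13, E-G 15, G-H 17, G-I 8, G-J 17] → take G-I (8); add G.
Step 5: frontier [E-F 13, F-G 4] → take F-G (4); add F.
Vertex order: I, E, J, H, G, F. The 6th vertex is F.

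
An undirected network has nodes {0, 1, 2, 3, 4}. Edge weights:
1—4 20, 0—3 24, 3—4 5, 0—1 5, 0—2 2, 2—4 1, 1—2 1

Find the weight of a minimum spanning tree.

Grow the tree from 3 using Prim:
Step 1: frontier [3—4 5, 0—3 24] → take 3—4 (5); add 4.
Step 2: frontier [0—3 24, 2—4 1, 1—4 20] → take 2—4 (1); add 2.
Step 3: frontier [1—2 1, 0—2 2, 0—3 24, 1—4 20] → take 1—2 (1); add 1.
Step 4: frontier [0—1 5, 0—2 2, 0—3 24] → take 0—2 (2); add 0.
MST edges: 3—4, 2—4, 1—2, 0—2; total weight 5+1+1+2 = 9.

9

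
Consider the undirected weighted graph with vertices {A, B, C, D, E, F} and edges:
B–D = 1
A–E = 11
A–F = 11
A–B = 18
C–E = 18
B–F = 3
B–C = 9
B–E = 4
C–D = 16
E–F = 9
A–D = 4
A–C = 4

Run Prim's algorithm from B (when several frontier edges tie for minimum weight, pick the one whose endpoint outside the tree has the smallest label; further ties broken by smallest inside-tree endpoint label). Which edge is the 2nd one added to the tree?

Prim, starting at B.
Step 1: cheapest edge leaving the tree is B–D (1); add D.
Step 2: cheapest edge leaving the tree is B–F (3); add F.
Step 3: cheapest edge leaving the tree is A–D (4); add A.
Step 4: cheapest edge leaving the tree is A–C (4); add C.
Step 5: cheapest edge leaving the tree is B–E (4); add E.
The 2nd edge added is B–F.

B-F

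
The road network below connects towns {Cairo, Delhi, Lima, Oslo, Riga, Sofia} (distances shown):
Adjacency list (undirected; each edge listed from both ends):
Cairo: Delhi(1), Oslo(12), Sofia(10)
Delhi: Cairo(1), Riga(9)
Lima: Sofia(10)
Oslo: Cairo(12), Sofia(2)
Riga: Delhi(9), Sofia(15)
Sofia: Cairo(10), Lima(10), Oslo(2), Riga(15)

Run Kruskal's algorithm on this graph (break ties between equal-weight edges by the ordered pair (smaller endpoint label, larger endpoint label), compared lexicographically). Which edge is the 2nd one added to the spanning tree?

Kruskal: consider edges lightest-first.
Cairo Delhi (1): add. Components now {Lima} {Riga} {Cairo,Delhi} {Oslo} {Sofia}
Oslo Sofia (2): add. Components now {Lima} {Riga} {Cairo,Delhi} {Oslo,Sofia}
Delhi Riga (9): add. Components now {Lima} {Cairo,Delhi,Riga} {Oslo,Sofia}
Cairo Sofia (10): add. Components now {Lima} {Cairo,Delhi,Oslo,Riga,Sofia}
Lima Sofia (10): add. Components now {Cairo,Delhi,Lima,Oslo,Riga,Sofia}
The 2nd edge added is Oslo Sofia.

Oslo-Sofia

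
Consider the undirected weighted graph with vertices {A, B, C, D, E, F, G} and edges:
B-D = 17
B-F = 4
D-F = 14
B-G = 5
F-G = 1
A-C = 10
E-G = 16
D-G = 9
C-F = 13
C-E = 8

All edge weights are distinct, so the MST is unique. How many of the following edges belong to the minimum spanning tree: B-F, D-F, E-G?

Kruskal: consider edges lightest-first.
F-G (1): add — endpoints in different components.
B-F (4): add — endpoints in different components.
B-G (5): skip — B and G already connected.
C-E (8): add — endpoints in different components.
D-G (9): add — endpoints in different components.
A-C (10): add — endpoints in different components.
C-F (13): add — endpoints in different components.
MST edge set: {F-G, B-F, C-E, D-G, A-C, C-F}.
Of the listed edges, {B-F} are in the MST → 1.

1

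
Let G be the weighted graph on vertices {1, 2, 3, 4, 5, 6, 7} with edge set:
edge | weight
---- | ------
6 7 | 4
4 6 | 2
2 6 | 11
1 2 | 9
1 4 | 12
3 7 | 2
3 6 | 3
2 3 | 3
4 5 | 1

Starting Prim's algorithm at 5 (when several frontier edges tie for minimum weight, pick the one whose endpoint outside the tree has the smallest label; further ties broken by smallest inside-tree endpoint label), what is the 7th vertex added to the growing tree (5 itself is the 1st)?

Prim's algorithm from 5:
Step 1: frontier [4 5 1] → take 4 5 (1); add 4.
Step 2: frontier [4 6 2, 1 4 12] → take 4 6 (2); add 6.
Step 3: frontier [1 4 12, 3 6 3, 6 7 4, 2 6 11] → take 3 6 (3); add 3.
Step 4: frontier [3 7 2, 2 3 3, 1 4 12, 6 7 4, 2 6 11] → take 3 7 (2); add 7.
Step 5: frontier [2 3 3, 1 4 12, 2 6 11] → take 2 3 (3); add 2.
Step 6: frontier [1 2 9, 1 4 12] → take 1 2 (9); add 1.
Vertex order: 5, 4, 6, 3, 7, 2, 1. The 7th vertex is 1.

1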